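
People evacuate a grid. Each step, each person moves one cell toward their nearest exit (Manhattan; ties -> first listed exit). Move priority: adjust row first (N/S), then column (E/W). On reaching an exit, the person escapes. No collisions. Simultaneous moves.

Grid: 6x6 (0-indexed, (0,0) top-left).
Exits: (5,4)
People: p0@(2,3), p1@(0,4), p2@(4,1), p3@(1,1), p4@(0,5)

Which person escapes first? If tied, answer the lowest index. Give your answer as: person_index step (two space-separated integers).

Step 1: p0:(2,3)->(3,3) | p1:(0,4)->(1,4) | p2:(4,1)->(5,1) | p3:(1,1)->(2,1) | p4:(0,5)->(1,5)
Step 2: p0:(3,3)->(4,3) | p1:(1,4)->(2,4) | p2:(5,1)->(5,2) | p3:(2,1)->(3,1) | p4:(1,5)->(2,5)
Step 3: p0:(4,3)->(5,3) | p1:(2,4)->(3,4) | p2:(5,2)->(5,3) | p3:(3,1)->(4,1) | p4:(2,5)->(3,5)
Step 4: p0:(5,3)->(5,4)->EXIT | p1:(3,4)->(4,4) | p2:(5,3)->(5,4)->EXIT | p3:(4,1)->(5,1) | p4:(3,5)->(4,5)
Step 5: p0:escaped | p1:(4,4)->(5,4)->EXIT | p2:escaped | p3:(5,1)->(5,2) | p4:(4,5)->(5,5)
Step 6: p0:escaped | p1:escaped | p2:escaped | p3:(5,2)->(5,3) | p4:(5,5)->(5,4)->EXIT
Step 7: p0:escaped | p1:escaped | p2:escaped | p3:(5,3)->(5,4)->EXIT | p4:escaped
Exit steps: [4, 5, 4, 7, 6]
First to escape: p0 at step 4

Answer: 0 4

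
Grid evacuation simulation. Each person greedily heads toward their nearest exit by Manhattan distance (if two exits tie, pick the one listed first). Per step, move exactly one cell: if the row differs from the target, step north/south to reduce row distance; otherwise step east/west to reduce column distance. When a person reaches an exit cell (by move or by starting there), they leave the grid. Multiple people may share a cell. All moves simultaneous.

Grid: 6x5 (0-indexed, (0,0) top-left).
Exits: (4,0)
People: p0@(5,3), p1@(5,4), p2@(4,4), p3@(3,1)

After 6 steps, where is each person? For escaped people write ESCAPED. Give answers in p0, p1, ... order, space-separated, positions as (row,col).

Step 1: p0:(5,3)->(4,3) | p1:(5,4)->(4,4) | p2:(4,4)->(4,3) | p3:(3,1)->(4,1)
Step 2: p0:(4,3)->(4,2) | p1:(4,4)->(4,3) | p2:(4,3)->(4,2) | p3:(4,1)->(4,0)->EXIT
Step 3: p0:(4,2)->(4,1) | p1:(4,3)->(4,2) | p2:(4,2)->(4,1) | p3:escaped
Step 4: p0:(4,1)->(4,0)->EXIT | p1:(4,2)->(4,1) | p2:(4,1)->(4,0)->EXIT | p3:escaped
Step 5: p0:escaped | p1:(4,1)->(4,0)->EXIT | p2:escaped | p3:escaped

ESCAPED ESCAPED ESCAPED ESCAPED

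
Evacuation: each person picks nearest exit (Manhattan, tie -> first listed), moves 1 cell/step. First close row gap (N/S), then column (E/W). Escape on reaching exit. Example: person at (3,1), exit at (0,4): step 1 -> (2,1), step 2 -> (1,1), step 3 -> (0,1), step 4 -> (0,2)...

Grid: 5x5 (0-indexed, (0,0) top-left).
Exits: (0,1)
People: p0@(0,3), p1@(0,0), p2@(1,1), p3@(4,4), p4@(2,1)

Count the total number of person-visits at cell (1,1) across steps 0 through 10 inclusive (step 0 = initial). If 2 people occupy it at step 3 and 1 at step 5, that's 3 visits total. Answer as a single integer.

Answer: 2

Derivation:
Step 0: p0@(0,3) p1@(0,0) p2@(1,1) p3@(4,4) p4@(2,1) -> at (1,1): 1 [p2], cum=1
Step 1: p0@(0,2) p1@ESC p2@ESC p3@(3,4) p4@(1,1) -> at (1,1): 1 [p4], cum=2
Step 2: p0@ESC p1@ESC p2@ESC p3@(2,4) p4@ESC -> at (1,1): 0 [-], cum=2
Step 3: p0@ESC p1@ESC p2@ESC p3@(1,4) p4@ESC -> at (1,1): 0 [-], cum=2
Step 4: p0@ESC p1@ESC p2@ESC p3@(0,4) p4@ESC -> at (1,1): 0 [-], cum=2
Step 5: p0@ESC p1@ESC p2@ESC p3@(0,3) p4@ESC -> at (1,1): 0 [-], cum=2
Step 6: p0@ESC p1@ESC p2@ESC p3@(0,2) p4@ESC -> at (1,1): 0 [-], cum=2
Step 7: p0@ESC p1@ESC p2@ESC p3@ESC p4@ESC -> at (1,1): 0 [-], cum=2
Total visits = 2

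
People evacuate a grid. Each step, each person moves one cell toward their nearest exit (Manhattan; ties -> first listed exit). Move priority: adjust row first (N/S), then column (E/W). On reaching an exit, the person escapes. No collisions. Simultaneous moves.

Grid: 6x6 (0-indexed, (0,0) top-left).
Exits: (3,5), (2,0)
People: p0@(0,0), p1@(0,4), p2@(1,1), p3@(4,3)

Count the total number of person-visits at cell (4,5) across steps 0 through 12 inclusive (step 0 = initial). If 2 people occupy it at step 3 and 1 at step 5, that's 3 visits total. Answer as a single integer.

Step 0: p0@(0,0) p1@(0,4) p2@(1,1) p3@(4,3) -> at (4,5): 0 [-], cum=0
Step 1: p0@(1,0) p1@(1,4) p2@(2,1) p3@(3,3) -> at (4,5): 0 [-], cum=0
Step 2: p0@ESC p1@(2,4) p2@ESC p3@(3,4) -> at (4,5): 0 [-], cum=0
Step 3: p0@ESC p1@(3,4) p2@ESC p3@ESC -> at (4,5): 0 [-], cum=0
Step 4: p0@ESC p1@ESC p2@ESC p3@ESC -> at (4,5): 0 [-], cum=0
Total visits = 0

Answer: 0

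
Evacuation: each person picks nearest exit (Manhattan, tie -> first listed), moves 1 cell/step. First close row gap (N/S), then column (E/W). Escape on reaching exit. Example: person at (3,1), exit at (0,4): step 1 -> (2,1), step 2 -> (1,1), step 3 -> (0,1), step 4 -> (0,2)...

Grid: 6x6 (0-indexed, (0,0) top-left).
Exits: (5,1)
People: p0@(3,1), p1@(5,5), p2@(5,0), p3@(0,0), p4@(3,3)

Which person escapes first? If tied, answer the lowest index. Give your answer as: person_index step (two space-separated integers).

Step 1: p0:(3,1)->(4,1) | p1:(5,5)->(5,4) | p2:(5,0)->(5,1)->EXIT | p3:(0,0)->(1,0) | p4:(3,3)->(4,3)
Step 2: p0:(4,1)->(5,1)->EXIT | p1:(5,4)->(5,3) | p2:escaped | p3:(1,0)->(2,0) | p4:(4,3)->(5,3)
Step 3: p0:escaped | p1:(5,3)->(5,2) | p2:escaped | p3:(2,0)->(3,0) | p4:(5,3)->(5,2)
Step 4: p0:escaped | p1:(5,2)->(5,1)->EXIT | p2:escaped | p3:(3,0)->(4,0) | p4:(5,2)->(5,1)->EXIT
Step 5: p0:escaped | p1:escaped | p2:escaped | p3:(4,0)->(5,0) | p4:escaped
Step 6: p0:escaped | p1:escaped | p2:escaped | p3:(5,0)->(5,1)->EXIT | p4:escaped
Exit steps: [2, 4, 1, 6, 4]
First to escape: p2 at step 1

Answer: 2 1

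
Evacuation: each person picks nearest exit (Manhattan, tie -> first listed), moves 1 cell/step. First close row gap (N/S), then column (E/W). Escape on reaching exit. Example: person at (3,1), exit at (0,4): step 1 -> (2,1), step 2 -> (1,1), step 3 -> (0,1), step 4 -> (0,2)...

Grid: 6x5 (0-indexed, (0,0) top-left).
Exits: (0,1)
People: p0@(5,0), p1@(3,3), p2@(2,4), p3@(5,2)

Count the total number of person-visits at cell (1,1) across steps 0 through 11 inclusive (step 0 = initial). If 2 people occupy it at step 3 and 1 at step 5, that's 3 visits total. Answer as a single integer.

Step 0: p0@(5,0) p1@(3,3) p2@(2,4) p3@(5,2) -> at (1,1): 0 [-], cum=0
Step 1: p0@(4,0) p1@(2,3) p2@(1,4) p3@(4,2) -> at (1,1): 0 [-], cum=0
Step 2: p0@(3,0) p1@(1,3) p2@(0,4) p3@(3,2) -> at (1,1): 0 [-], cum=0
Step 3: p0@(2,0) p1@(0,3) p2@(0,3) p3@(2,2) -> at (1,1): 0 [-], cum=0
Step 4: p0@(1,0) p1@(0,2) p2@(0,2) p3@(1,2) -> at (1,1): 0 [-], cum=0
Step 5: p0@(0,0) p1@ESC p2@ESC p3@(0,2) -> at (1,1): 0 [-], cum=0
Step 6: p0@ESC p1@ESC p2@ESC p3@ESC -> at (1,1): 0 [-], cum=0
Total visits = 0

Answer: 0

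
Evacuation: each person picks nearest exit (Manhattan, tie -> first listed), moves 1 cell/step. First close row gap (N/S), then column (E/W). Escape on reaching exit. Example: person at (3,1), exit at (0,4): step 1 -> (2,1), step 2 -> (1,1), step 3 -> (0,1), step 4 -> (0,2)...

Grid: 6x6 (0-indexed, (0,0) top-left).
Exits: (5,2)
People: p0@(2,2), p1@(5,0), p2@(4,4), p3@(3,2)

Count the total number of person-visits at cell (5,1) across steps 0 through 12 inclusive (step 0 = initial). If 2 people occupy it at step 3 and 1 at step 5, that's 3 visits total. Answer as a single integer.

Step 0: p0@(2,2) p1@(5,0) p2@(4,4) p3@(3,2) -> at (5,1): 0 [-], cum=0
Step 1: p0@(3,2) p1@(5,1) p2@(5,4) p3@(4,2) -> at (5,1): 1 [p1], cum=1
Step 2: p0@(4,2) p1@ESC p2@(5,3) p3@ESC -> at (5,1): 0 [-], cum=1
Step 3: p0@ESC p1@ESC p2@ESC p3@ESC -> at (5,1): 0 [-], cum=1
Total visits = 1

Answer: 1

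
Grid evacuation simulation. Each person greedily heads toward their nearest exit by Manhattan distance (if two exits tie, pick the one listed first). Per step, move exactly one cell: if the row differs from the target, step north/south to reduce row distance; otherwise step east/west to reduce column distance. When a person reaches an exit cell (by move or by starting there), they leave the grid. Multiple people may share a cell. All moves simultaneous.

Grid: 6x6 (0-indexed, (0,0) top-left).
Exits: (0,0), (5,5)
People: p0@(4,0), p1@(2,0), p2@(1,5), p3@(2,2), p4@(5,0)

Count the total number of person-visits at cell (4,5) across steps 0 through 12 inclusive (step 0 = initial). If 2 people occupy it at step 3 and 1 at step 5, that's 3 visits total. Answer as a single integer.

Step 0: p0@(4,0) p1@(2,0) p2@(1,5) p3@(2,2) p4@(5,0) -> at (4,5): 0 [-], cum=0
Step 1: p0@(3,0) p1@(1,0) p2@(2,5) p3@(1,2) p4@(4,0) -> at (4,5): 0 [-], cum=0
Step 2: p0@(2,0) p1@ESC p2@(3,5) p3@(0,2) p4@(3,0) -> at (4,5): 0 [-], cum=0
Step 3: p0@(1,0) p1@ESC p2@(4,5) p3@(0,1) p4@(2,0) -> at (4,5): 1 [p2], cum=1
Step 4: p0@ESC p1@ESC p2@ESC p3@ESC p4@(1,0) -> at (4,5): 0 [-], cum=1
Step 5: p0@ESC p1@ESC p2@ESC p3@ESC p4@ESC -> at (4,5): 0 [-], cum=1
Total visits = 1

Answer: 1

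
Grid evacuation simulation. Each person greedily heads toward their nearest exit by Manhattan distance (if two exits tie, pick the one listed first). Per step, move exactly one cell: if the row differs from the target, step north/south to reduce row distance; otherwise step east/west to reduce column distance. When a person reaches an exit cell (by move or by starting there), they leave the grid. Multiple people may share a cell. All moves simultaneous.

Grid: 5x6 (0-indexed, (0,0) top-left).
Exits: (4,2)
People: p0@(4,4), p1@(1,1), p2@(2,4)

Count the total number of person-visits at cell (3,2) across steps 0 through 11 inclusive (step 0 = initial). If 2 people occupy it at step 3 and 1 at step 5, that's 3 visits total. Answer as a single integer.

Step 0: p0@(4,4) p1@(1,1) p2@(2,4) -> at (3,2): 0 [-], cum=0
Step 1: p0@(4,3) p1@(2,1) p2@(3,4) -> at (3,2): 0 [-], cum=0
Step 2: p0@ESC p1@(3,1) p2@(4,4) -> at (3,2): 0 [-], cum=0
Step 3: p0@ESC p1@(4,1) p2@(4,3) -> at (3,2): 0 [-], cum=0
Step 4: p0@ESC p1@ESC p2@ESC -> at (3,2): 0 [-], cum=0
Total visits = 0

Answer: 0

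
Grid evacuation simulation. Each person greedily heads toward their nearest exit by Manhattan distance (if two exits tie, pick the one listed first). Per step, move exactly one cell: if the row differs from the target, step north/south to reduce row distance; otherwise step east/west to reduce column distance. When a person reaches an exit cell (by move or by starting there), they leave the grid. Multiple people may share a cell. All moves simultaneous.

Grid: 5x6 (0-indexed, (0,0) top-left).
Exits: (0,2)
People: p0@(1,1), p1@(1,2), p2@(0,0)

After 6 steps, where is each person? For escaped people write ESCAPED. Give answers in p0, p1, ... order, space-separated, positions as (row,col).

Step 1: p0:(1,1)->(0,1) | p1:(1,2)->(0,2)->EXIT | p2:(0,0)->(0,1)
Step 2: p0:(0,1)->(0,2)->EXIT | p1:escaped | p2:(0,1)->(0,2)->EXIT

ESCAPED ESCAPED ESCAPED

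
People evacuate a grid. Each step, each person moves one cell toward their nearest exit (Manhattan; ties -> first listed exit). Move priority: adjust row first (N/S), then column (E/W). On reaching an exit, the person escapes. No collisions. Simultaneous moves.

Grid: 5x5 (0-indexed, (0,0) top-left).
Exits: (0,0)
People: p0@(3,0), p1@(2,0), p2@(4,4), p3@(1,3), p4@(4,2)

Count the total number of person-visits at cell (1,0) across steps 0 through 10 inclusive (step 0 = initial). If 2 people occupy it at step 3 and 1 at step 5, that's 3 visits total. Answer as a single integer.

Answer: 2

Derivation:
Step 0: p0@(3,0) p1@(2,0) p2@(4,4) p3@(1,3) p4@(4,2) -> at (1,0): 0 [-], cum=0
Step 1: p0@(2,0) p1@(1,0) p2@(3,4) p3@(0,3) p4@(3,2) -> at (1,0): 1 [p1], cum=1
Step 2: p0@(1,0) p1@ESC p2@(2,4) p3@(0,2) p4@(2,2) -> at (1,0): 1 [p0], cum=2
Step 3: p0@ESC p1@ESC p2@(1,4) p3@(0,1) p4@(1,2) -> at (1,0): 0 [-], cum=2
Step 4: p0@ESC p1@ESC p2@(0,4) p3@ESC p4@(0,2) -> at (1,0): 0 [-], cum=2
Step 5: p0@ESC p1@ESC p2@(0,3) p3@ESC p4@(0,1) -> at (1,0): 0 [-], cum=2
Step 6: p0@ESC p1@ESC p2@(0,2) p3@ESC p4@ESC -> at (1,0): 0 [-], cum=2
Step 7: p0@ESC p1@ESC p2@(0,1) p3@ESC p4@ESC -> at (1,0): 0 [-], cum=2
Step 8: p0@ESC p1@ESC p2@ESC p3@ESC p4@ESC -> at (1,0): 0 [-], cum=2
Total visits = 2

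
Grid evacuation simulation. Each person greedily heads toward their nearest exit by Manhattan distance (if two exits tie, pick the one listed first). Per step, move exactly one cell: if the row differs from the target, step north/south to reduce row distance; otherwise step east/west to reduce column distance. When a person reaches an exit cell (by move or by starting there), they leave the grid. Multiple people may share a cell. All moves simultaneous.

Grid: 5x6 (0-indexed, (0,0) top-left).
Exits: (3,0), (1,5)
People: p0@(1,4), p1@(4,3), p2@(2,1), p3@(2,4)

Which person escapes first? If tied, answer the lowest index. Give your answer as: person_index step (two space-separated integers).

Step 1: p0:(1,4)->(1,5)->EXIT | p1:(4,3)->(3,3) | p2:(2,1)->(3,1) | p3:(2,4)->(1,4)
Step 2: p0:escaped | p1:(3,3)->(3,2) | p2:(3,1)->(3,0)->EXIT | p3:(1,4)->(1,5)->EXIT
Step 3: p0:escaped | p1:(3,2)->(3,1) | p2:escaped | p3:escaped
Step 4: p0:escaped | p1:(3,1)->(3,0)->EXIT | p2:escaped | p3:escaped
Exit steps: [1, 4, 2, 2]
First to escape: p0 at step 1

Answer: 0 1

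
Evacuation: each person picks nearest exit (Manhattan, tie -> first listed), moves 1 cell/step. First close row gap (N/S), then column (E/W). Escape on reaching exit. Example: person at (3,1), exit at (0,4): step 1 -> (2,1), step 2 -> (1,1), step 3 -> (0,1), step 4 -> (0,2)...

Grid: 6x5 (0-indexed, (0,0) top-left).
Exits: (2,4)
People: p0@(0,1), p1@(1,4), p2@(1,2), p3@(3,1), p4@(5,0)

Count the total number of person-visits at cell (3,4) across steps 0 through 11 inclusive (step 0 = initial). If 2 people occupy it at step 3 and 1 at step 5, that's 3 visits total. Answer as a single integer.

Answer: 0

Derivation:
Step 0: p0@(0,1) p1@(1,4) p2@(1,2) p3@(3,1) p4@(5,0) -> at (3,4): 0 [-], cum=0
Step 1: p0@(1,1) p1@ESC p2@(2,2) p3@(2,1) p4@(4,0) -> at (3,4): 0 [-], cum=0
Step 2: p0@(2,1) p1@ESC p2@(2,3) p3@(2,2) p4@(3,0) -> at (3,4): 0 [-], cum=0
Step 3: p0@(2,2) p1@ESC p2@ESC p3@(2,3) p4@(2,0) -> at (3,4): 0 [-], cum=0
Step 4: p0@(2,3) p1@ESC p2@ESC p3@ESC p4@(2,1) -> at (3,4): 0 [-], cum=0
Step 5: p0@ESC p1@ESC p2@ESC p3@ESC p4@(2,2) -> at (3,4): 0 [-], cum=0
Step 6: p0@ESC p1@ESC p2@ESC p3@ESC p4@(2,3) -> at (3,4): 0 [-], cum=0
Step 7: p0@ESC p1@ESC p2@ESC p3@ESC p4@ESC -> at (3,4): 0 [-], cum=0
Total visits = 0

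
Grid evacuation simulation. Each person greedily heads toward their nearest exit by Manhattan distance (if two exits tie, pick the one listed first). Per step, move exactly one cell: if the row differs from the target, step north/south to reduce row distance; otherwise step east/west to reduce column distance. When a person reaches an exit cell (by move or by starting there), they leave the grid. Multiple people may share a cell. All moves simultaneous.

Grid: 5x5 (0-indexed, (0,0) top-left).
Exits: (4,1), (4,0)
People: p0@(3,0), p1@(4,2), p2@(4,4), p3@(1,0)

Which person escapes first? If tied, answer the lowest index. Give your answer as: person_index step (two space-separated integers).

Step 1: p0:(3,0)->(4,0)->EXIT | p1:(4,2)->(4,1)->EXIT | p2:(4,4)->(4,3) | p3:(1,0)->(2,0)
Step 2: p0:escaped | p1:escaped | p2:(4,3)->(4,2) | p3:(2,0)->(3,0)
Step 3: p0:escaped | p1:escaped | p2:(4,2)->(4,1)->EXIT | p3:(3,0)->(4,0)->EXIT
Exit steps: [1, 1, 3, 3]
First to escape: p0 at step 1

Answer: 0 1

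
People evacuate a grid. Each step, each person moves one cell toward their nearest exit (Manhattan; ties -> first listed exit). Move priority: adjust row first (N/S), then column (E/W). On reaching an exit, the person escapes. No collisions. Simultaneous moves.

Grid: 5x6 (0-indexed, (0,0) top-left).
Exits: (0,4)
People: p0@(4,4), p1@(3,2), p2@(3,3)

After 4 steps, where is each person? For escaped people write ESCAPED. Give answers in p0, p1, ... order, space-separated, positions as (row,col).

Step 1: p0:(4,4)->(3,4) | p1:(3,2)->(2,2) | p2:(3,3)->(2,3)
Step 2: p0:(3,4)->(2,4) | p1:(2,2)->(1,2) | p2:(2,3)->(1,3)
Step 3: p0:(2,4)->(1,4) | p1:(1,2)->(0,2) | p2:(1,3)->(0,3)
Step 4: p0:(1,4)->(0,4)->EXIT | p1:(0,2)->(0,3) | p2:(0,3)->(0,4)->EXIT

ESCAPED (0,3) ESCAPED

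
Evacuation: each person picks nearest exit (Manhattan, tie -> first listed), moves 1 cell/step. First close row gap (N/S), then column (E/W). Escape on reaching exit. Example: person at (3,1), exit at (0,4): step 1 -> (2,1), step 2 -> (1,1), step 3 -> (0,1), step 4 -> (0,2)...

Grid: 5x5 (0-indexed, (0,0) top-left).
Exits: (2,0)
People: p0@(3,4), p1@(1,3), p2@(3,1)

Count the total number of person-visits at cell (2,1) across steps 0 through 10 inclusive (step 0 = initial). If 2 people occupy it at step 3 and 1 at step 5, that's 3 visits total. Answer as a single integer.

Answer: 3

Derivation:
Step 0: p0@(3,4) p1@(1,3) p2@(3,1) -> at (2,1): 0 [-], cum=0
Step 1: p0@(2,4) p1@(2,3) p2@(2,1) -> at (2,1): 1 [p2], cum=1
Step 2: p0@(2,3) p1@(2,2) p2@ESC -> at (2,1): 0 [-], cum=1
Step 3: p0@(2,2) p1@(2,1) p2@ESC -> at (2,1): 1 [p1], cum=2
Step 4: p0@(2,1) p1@ESC p2@ESC -> at (2,1): 1 [p0], cum=3
Step 5: p0@ESC p1@ESC p2@ESC -> at (2,1): 0 [-], cum=3
Total visits = 3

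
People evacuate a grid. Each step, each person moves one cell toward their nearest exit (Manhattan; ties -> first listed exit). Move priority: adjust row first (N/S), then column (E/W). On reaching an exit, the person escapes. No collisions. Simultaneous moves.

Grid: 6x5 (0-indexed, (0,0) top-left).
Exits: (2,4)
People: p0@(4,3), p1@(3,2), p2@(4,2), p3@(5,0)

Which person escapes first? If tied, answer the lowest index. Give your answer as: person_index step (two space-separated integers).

Answer: 0 3

Derivation:
Step 1: p0:(4,3)->(3,3) | p1:(3,2)->(2,2) | p2:(4,2)->(3,2) | p3:(5,0)->(4,0)
Step 2: p0:(3,3)->(2,3) | p1:(2,2)->(2,3) | p2:(3,2)->(2,2) | p3:(4,0)->(3,0)
Step 3: p0:(2,3)->(2,4)->EXIT | p1:(2,3)->(2,4)->EXIT | p2:(2,2)->(2,3) | p3:(3,0)->(2,0)
Step 4: p0:escaped | p1:escaped | p2:(2,3)->(2,4)->EXIT | p3:(2,0)->(2,1)
Step 5: p0:escaped | p1:escaped | p2:escaped | p3:(2,1)->(2,2)
Step 6: p0:escaped | p1:escaped | p2:escaped | p3:(2,2)->(2,3)
Step 7: p0:escaped | p1:escaped | p2:escaped | p3:(2,3)->(2,4)->EXIT
Exit steps: [3, 3, 4, 7]
First to escape: p0 at step 3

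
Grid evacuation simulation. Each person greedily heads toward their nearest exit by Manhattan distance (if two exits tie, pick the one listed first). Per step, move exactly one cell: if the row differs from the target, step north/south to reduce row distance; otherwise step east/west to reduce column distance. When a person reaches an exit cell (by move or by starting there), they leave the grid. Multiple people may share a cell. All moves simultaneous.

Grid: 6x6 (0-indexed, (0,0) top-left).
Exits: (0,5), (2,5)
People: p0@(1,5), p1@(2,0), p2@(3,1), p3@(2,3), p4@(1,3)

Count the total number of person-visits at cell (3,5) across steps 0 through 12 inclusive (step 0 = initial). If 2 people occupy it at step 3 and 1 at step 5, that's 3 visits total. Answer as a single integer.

Answer: 0

Derivation:
Step 0: p0@(1,5) p1@(2,0) p2@(3,1) p3@(2,3) p4@(1,3) -> at (3,5): 0 [-], cum=0
Step 1: p0@ESC p1@(2,1) p2@(2,1) p3@(2,4) p4@(0,3) -> at (3,5): 0 [-], cum=0
Step 2: p0@ESC p1@(2,2) p2@(2,2) p3@ESC p4@(0,4) -> at (3,5): 0 [-], cum=0
Step 3: p0@ESC p1@(2,3) p2@(2,3) p3@ESC p4@ESC -> at (3,5): 0 [-], cum=0
Step 4: p0@ESC p1@(2,4) p2@(2,4) p3@ESC p4@ESC -> at (3,5): 0 [-], cum=0
Step 5: p0@ESC p1@ESC p2@ESC p3@ESC p4@ESC -> at (3,5): 0 [-], cum=0
Total visits = 0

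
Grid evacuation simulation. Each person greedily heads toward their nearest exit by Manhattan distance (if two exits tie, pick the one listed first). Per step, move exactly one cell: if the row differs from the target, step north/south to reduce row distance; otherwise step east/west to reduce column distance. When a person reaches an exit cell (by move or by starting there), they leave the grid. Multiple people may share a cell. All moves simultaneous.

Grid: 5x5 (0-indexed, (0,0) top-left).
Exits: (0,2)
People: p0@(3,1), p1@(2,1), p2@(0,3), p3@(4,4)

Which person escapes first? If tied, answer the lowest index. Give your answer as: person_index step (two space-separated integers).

Step 1: p0:(3,1)->(2,1) | p1:(2,1)->(1,1) | p2:(0,3)->(0,2)->EXIT | p3:(4,4)->(3,4)
Step 2: p0:(2,1)->(1,1) | p1:(1,1)->(0,1) | p2:escaped | p3:(3,4)->(2,4)
Step 3: p0:(1,1)->(0,1) | p1:(0,1)->(0,2)->EXIT | p2:escaped | p3:(2,4)->(1,4)
Step 4: p0:(0,1)->(0,2)->EXIT | p1:escaped | p2:escaped | p3:(1,4)->(0,4)
Step 5: p0:escaped | p1:escaped | p2:escaped | p3:(0,4)->(0,3)
Step 6: p0:escaped | p1:escaped | p2:escaped | p3:(0,3)->(0,2)->EXIT
Exit steps: [4, 3, 1, 6]
First to escape: p2 at step 1

Answer: 2 1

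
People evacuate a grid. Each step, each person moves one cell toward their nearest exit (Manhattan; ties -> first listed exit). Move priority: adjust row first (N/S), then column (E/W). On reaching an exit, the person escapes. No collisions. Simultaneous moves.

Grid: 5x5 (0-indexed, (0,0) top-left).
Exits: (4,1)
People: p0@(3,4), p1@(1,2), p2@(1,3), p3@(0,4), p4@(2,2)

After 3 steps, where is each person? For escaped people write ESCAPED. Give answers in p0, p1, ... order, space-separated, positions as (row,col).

Step 1: p0:(3,4)->(4,4) | p1:(1,2)->(2,2) | p2:(1,3)->(2,3) | p3:(0,4)->(1,4) | p4:(2,2)->(3,2)
Step 2: p0:(4,4)->(4,3) | p1:(2,2)->(3,2) | p2:(2,3)->(3,3) | p3:(1,4)->(2,4) | p4:(3,2)->(4,2)
Step 3: p0:(4,3)->(4,2) | p1:(3,2)->(4,2) | p2:(3,3)->(4,3) | p3:(2,4)->(3,4) | p4:(4,2)->(4,1)->EXIT

(4,2) (4,2) (4,3) (3,4) ESCAPED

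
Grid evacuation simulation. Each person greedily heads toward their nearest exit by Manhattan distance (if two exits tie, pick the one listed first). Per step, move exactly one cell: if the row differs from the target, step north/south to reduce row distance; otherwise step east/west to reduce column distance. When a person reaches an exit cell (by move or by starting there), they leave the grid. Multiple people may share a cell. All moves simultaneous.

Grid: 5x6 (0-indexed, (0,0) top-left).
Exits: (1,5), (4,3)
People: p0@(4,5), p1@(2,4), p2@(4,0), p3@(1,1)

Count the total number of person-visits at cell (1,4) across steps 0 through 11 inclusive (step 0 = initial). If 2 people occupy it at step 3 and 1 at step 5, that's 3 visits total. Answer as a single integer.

Step 0: p0@(4,5) p1@(2,4) p2@(4,0) p3@(1,1) -> at (1,4): 0 [-], cum=0
Step 1: p0@(4,4) p1@(1,4) p2@(4,1) p3@(1,2) -> at (1,4): 1 [p1], cum=1
Step 2: p0@ESC p1@ESC p2@(4,2) p3@(1,3) -> at (1,4): 0 [-], cum=1
Step 3: p0@ESC p1@ESC p2@ESC p3@(1,4) -> at (1,4): 1 [p3], cum=2
Step 4: p0@ESC p1@ESC p2@ESC p3@ESC -> at (1,4): 0 [-], cum=2
Total visits = 2

Answer: 2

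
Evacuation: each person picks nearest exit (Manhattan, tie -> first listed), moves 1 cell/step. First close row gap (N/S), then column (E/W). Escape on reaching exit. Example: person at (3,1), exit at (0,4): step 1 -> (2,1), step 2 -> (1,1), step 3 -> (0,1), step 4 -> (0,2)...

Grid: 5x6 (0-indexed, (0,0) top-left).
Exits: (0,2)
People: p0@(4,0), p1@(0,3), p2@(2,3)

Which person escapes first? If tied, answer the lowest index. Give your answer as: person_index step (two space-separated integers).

Answer: 1 1

Derivation:
Step 1: p0:(4,0)->(3,0) | p1:(0,3)->(0,2)->EXIT | p2:(2,3)->(1,3)
Step 2: p0:(3,0)->(2,0) | p1:escaped | p2:(1,3)->(0,3)
Step 3: p0:(2,0)->(1,0) | p1:escaped | p2:(0,3)->(0,2)->EXIT
Step 4: p0:(1,0)->(0,0) | p1:escaped | p2:escaped
Step 5: p0:(0,0)->(0,1) | p1:escaped | p2:escaped
Step 6: p0:(0,1)->(0,2)->EXIT | p1:escaped | p2:escaped
Exit steps: [6, 1, 3]
First to escape: p1 at step 1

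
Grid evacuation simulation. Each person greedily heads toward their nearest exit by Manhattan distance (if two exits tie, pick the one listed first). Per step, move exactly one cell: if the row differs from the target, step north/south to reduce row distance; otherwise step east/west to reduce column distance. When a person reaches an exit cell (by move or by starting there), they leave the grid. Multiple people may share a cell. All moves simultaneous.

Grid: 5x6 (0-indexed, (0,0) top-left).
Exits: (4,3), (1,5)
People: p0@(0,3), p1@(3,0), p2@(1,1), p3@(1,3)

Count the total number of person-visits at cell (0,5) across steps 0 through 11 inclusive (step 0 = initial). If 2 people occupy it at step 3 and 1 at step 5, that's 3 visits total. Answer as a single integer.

Step 0: p0@(0,3) p1@(3,0) p2@(1,1) p3@(1,3) -> at (0,5): 0 [-], cum=0
Step 1: p0@(1,3) p1@(4,0) p2@(1,2) p3@(1,4) -> at (0,5): 0 [-], cum=0
Step 2: p0@(1,4) p1@(4,1) p2@(1,3) p3@ESC -> at (0,5): 0 [-], cum=0
Step 3: p0@ESC p1@(4,2) p2@(1,4) p3@ESC -> at (0,5): 0 [-], cum=0
Step 4: p0@ESC p1@ESC p2@ESC p3@ESC -> at (0,5): 0 [-], cum=0
Total visits = 0

Answer: 0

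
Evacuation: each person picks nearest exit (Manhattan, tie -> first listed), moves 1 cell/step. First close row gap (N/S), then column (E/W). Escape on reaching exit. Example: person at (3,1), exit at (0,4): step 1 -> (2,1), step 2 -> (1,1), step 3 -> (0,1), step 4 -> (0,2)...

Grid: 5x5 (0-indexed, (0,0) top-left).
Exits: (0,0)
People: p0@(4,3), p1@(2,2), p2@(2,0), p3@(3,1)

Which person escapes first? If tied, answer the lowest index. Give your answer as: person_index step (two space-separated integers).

Answer: 2 2

Derivation:
Step 1: p0:(4,3)->(3,3) | p1:(2,2)->(1,2) | p2:(2,0)->(1,0) | p3:(3,1)->(2,1)
Step 2: p0:(3,3)->(2,3) | p1:(1,2)->(0,2) | p2:(1,0)->(0,0)->EXIT | p3:(2,1)->(1,1)
Step 3: p0:(2,3)->(1,3) | p1:(0,2)->(0,1) | p2:escaped | p3:(1,1)->(0,1)
Step 4: p0:(1,3)->(0,3) | p1:(0,1)->(0,0)->EXIT | p2:escaped | p3:(0,1)->(0,0)->EXIT
Step 5: p0:(0,3)->(0,2) | p1:escaped | p2:escaped | p3:escaped
Step 6: p0:(0,2)->(0,1) | p1:escaped | p2:escaped | p3:escaped
Step 7: p0:(0,1)->(0,0)->EXIT | p1:escaped | p2:escaped | p3:escaped
Exit steps: [7, 4, 2, 4]
First to escape: p2 at step 2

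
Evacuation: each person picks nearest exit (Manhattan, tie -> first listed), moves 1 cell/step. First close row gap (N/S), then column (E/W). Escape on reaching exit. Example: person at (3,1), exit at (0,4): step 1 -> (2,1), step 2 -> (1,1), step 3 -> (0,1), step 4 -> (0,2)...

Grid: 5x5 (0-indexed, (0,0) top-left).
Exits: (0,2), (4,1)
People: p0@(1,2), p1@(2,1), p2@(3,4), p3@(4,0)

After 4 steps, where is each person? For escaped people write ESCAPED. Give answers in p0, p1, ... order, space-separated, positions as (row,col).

Step 1: p0:(1,2)->(0,2)->EXIT | p1:(2,1)->(3,1) | p2:(3,4)->(4,4) | p3:(4,0)->(4,1)->EXIT
Step 2: p0:escaped | p1:(3,1)->(4,1)->EXIT | p2:(4,4)->(4,3) | p3:escaped
Step 3: p0:escaped | p1:escaped | p2:(4,3)->(4,2) | p3:escaped
Step 4: p0:escaped | p1:escaped | p2:(4,2)->(4,1)->EXIT | p3:escaped

ESCAPED ESCAPED ESCAPED ESCAPED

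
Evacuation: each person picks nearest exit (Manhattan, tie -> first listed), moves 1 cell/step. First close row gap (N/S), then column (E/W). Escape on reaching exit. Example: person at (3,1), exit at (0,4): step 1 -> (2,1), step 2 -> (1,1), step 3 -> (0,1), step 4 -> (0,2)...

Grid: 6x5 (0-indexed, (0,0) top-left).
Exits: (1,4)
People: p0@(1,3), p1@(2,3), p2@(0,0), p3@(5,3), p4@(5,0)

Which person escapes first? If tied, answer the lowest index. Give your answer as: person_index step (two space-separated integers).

Answer: 0 1

Derivation:
Step 1: p0:(1,3)->(1,4)->EXIT | p1:(2,3)->(1,3) | p2:(0,0)->(1,0) | p3:(5,3)->(4,3) | p4:(5,0)->(4,0)
Step 2: p0:escaped | p1:(1,3)->(1,4)->EXIT | p2:(1,0)->(1,1) | p3:(4,3)->(3,3) | p4:(4,0)->(3,0)
Step 3: p0:escaped | p1:escaped | p2:(1,1)->(1,2) | p3:(3,3)->(2,3) | p4:(3,0)->(2,0)
Step 4: p0:escaped | p1:escaped | p2:(1,2)->(1,3) | p3:(2,3)->(1,3) | p4:(2,0)->(1,0)
Step 5: p0:escaped | p1:escaped | p2:(1,3)->(1,4)->EXIT | p3:(1,3)->(1,4)->EXIT | p4:(1,0)->(1,1)
Step 6: p0:escaped | p1:escaped | p2:escaped | p3:escaped | p4:(1,1)->(1,2)
Step 7: p0:escaped | p1:escaped | p2:escaped | p3:escaped | p4:(1,2)->(1,3)
Step 8: p0:escaped | p1:escaped | p2:escaped | p3:escaped | p4:(1,3)->(1,4)->EXIT
Exit steps: [1, 2, 5, 5, 8]
First to escape: p0 at step 1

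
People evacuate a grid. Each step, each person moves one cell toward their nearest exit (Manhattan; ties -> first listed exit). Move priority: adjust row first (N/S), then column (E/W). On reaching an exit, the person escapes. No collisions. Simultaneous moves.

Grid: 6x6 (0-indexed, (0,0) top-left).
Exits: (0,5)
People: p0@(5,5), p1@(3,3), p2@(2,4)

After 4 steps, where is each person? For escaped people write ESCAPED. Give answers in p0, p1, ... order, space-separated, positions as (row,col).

Step 1: p0:(5,5)->(4,5) | p1:(3,3)->(2,3) | p2:(2,4)->(1,4)
Step 2: p0:(4,5)->(3,5) | p1:(2,3)->(1,3) | p2:(1,4)->(0,4)
Step 3: p0:(3,5)->(2,5) | p1:(1,3)->(0,3) | p2:(0,4)->(0,5)->EXIT
Step 4: p0:(2,5)->(1,5) | p1:(0,3)->(0,4) | p2:escaped

(1,5) (0,4) ESCAPED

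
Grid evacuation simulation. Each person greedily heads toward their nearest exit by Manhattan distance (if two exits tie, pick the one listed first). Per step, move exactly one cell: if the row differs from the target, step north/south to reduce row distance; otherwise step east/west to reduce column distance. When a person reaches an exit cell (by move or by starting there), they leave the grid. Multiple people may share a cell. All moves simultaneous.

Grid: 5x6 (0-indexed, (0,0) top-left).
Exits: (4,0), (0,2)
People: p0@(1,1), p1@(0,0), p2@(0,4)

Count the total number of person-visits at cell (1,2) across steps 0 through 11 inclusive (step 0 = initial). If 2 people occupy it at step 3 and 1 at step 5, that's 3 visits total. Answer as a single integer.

Step 0: p0@(1,1) p1@(0,0) p2@(0,4) -> at (1,2): 0 [-], cum=0
Step 1: p0@(0,1) p1@(0,1) p2@(0,3) -> at (1,2): 0 [-], cum=0
Step 2: p0@ESC p1@ESC p2@ESC -> at (1,2): 0 [-], cum=0
Total visits = 0

Answer: 0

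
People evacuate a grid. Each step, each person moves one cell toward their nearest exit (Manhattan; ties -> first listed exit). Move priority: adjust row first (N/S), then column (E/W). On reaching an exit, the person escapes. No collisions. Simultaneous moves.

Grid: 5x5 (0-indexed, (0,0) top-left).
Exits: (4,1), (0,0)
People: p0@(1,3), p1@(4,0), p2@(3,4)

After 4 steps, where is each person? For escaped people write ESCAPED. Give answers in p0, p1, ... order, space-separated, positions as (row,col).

Step 1: p0:(1,3)->(0,3) | p1:(4,0)->(4,1)->EXIT | p2:(3,4)->(4,4)
Step 2: p0:(0,3)->(0,2) | p1:escaped | p2:(4,4)->(4,3)
Step 3: p0:(0,2)->(0,1) | p1:escaped | p2:(4,3)->(4,2)
Step 4: p0:(0,1)->(0,0)->EXIT | p1:escaped | p2:(4,2)->(4,1)->EXIT

ESCAPED ESCAPED ESCAPED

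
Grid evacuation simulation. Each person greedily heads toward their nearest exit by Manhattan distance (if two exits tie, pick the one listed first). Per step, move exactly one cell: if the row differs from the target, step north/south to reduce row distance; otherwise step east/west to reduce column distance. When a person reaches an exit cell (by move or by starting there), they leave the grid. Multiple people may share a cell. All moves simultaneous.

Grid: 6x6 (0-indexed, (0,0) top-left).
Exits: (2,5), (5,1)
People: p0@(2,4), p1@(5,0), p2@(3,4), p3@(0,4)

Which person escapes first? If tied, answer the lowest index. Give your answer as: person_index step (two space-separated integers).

Answer: 0 1

Derivation:
Step 1: p0:(2,4)->(2,5)->EXIT | p1:(5,0)->(5,1)->EXIT | p2:(3,4)->(2,4) | p3:(0,4)->(1,4)
Step 2: p0:escaped | p1:escaped | p2:(2,4)->(2,5)->EXIT | p3:(1,4)->(2,4)
Step 3: p0:escaped | p1:escaped | p2:escaped | p3:(2,4)->(2,5)->EXIT
Exit steps: [1, 1, 2, 3]
First to escape: p0 at step 1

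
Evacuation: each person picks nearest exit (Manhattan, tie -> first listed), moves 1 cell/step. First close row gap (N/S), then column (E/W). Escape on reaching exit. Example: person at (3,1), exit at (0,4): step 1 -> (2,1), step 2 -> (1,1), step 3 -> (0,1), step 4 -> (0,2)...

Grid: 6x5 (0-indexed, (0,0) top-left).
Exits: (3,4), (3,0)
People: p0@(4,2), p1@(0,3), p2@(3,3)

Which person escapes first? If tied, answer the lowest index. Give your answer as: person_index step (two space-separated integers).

Answer: 2 1

Derivation:
Step 1: p0:(4,2)->(3,2) | p1:(0,3)->(1,3) | p2:(3,3)->(3,4)->EXIT
Step 2: p0:(3,2)->(3,3) | p1:(1,3)->(2,3) | p2:escaped
Step 3: p0:(3,3)->(3,4)->EXIT | p1:(2,3)->(3,3) | p2:escaped
Step 4: p0:escaped | p1:(3,3)->(3,4)->EXIT | p2:escaped
Exit steps: [3, 4, 1]
First to escape: p2 at step 1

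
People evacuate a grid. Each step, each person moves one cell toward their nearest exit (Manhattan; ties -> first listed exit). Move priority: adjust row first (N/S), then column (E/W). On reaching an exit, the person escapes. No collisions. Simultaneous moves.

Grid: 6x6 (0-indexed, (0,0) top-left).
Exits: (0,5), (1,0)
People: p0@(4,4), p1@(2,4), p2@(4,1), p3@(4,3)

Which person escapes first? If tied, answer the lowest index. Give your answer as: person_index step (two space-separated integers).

Answer: 1 3

Derivation:
Step 1: p0:(4,4)->(3,4) | p1:(2,4)->(1,4) | p2:(4,1)->(3,1) | p3:(4,3)->(3,3)
Step 2: p0:(3,4)->(2,4) | p1:(1,4)->(0,4) | p2:(3,1)->(2,1) | p3:(3,3)->(2,3)
Step 3: p0:(2,4)->(1,4) | p1:(0,4)->(0,5)->EXIT | p2:(2,1)->(1,1) | p3:(2,3)->(1,3)
Step 4: p0:(1,4)->(0,4) | p1:escaped | p2:(1,1)->(1,0)->EXIT | p3:(1,3)->(0,3)
Step 5: p0:(0,4)->(0,5)->EXIT | p1:escaped | p2:escaped | p3:(0,3)->(0,4)
Step 6: p0:escaped | p1:escaped | p2:escaped | p3:(0,4)->(0,5)->EXIT
Exit steps: [5, 3, 4, 6]
First to escape: p1 at step 3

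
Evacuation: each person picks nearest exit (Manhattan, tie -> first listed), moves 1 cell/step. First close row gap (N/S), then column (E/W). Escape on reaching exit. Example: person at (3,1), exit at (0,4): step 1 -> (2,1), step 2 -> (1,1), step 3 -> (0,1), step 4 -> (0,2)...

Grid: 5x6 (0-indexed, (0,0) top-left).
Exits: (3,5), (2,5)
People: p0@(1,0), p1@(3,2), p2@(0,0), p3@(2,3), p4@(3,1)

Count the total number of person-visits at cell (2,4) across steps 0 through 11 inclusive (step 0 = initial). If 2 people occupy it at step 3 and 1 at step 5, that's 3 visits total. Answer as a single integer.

Answer: 3

Derivation:
Step 0: p0@(1,0) p1@(3,2) p2@(0,0) p3@(2,3) p4@(3,1) -> at (2,4): 0 [-], cum=0
Step 1: p0@(2,0) p1@(3,3) p2@(1,0) p3@(2,4) p4@(3,2) -> at (2,4): 1 [p3], cum=1
Step 2: p0@(2,1) p1@(3,4) p2@(2,0) p3@ESC p4@(3,3) -> at (2,4): 0 [-], cum=1
Step 3: p0@(2,2) p1@ESC p2@(2,1) p3@ESC p4@(3,4) -> at (2,4): 0 [-], cum=1
Step 4: p0@(2,3) p1@ESC p2@(2,2) p3@ESC p4@ESC -> at (2,4): 0 [-], cum=1
Step 5: p0@(2,4) p1@ESC p2@(2,3) p3@ESC p4@ESC -> at (2,4): 1 [p0], cum=2
Step 6: p0@ESC p1@ESC p2@(2,4) p3@ESC p4@ESC -> at (2,4): 1 [p2], cum=3
Step 7: p0@ESC p1@ESC p2@ESC p3@ESC p4@ESC -> at (2,4): 0 [-], cum=3
Total visits = 3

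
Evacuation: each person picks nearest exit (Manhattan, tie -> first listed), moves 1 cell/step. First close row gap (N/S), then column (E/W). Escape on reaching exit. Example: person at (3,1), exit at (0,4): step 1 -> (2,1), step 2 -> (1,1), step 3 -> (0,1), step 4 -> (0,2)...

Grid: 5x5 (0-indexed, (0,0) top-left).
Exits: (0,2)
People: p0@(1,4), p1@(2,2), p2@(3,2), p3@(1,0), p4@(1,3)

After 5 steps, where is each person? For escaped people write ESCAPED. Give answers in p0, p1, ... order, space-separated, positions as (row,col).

Step 1: p0:(1,4)->(0,4) | p1:(2,2)->(1,2) | p2:(3,2)->(2,2) | p3:(1,0)->(0,0) | p4:(1,3)->(0,3)
Step 2: p0:(0,4)->(0,3) | p1:(1,2)->(0,2)->EXIT | p2:(2,2)->(1,2) | p3:(0,0)->(0,1) | p4:(0,3)->(0,2)->EXIT
Step 3: p0:(0,3)->(0,2)->EXIT | p1:escaped | p2:(1,2)->(0,2)->EXIT | p3:(0,1)->(0,2)->EXIT | p4:escaped

ESCAPED ESCAPED ESCAPED ESCAPED ESCAPED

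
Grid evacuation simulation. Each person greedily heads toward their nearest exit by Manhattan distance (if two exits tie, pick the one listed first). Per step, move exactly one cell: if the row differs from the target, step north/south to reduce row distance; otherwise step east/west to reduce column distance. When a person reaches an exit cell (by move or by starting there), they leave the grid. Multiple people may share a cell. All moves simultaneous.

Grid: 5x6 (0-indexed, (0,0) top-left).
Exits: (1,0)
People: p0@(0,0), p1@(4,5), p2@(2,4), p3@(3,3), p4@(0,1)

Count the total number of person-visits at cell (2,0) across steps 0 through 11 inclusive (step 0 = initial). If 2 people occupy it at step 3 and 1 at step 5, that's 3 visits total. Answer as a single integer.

Answer: 0

Derivation:
Step 0: p0@(0,0) p1@(4,5) p2@(2,4) p3@(3,3) p4@(0,1) -> at (2,0): 0 [-], cum=0
Step 1: p0@ESC p1@(3,5) p2@(1,4) p3@(2,3) p4@(1,1) -> at (2,0): 0 [-], cum=0
Step 2: p0@ESC p1@(2,5) p2@(1,3) p3@(1,3) p4@ESC -> at (2,0): 0 [-], cum=0
Step 3: p0@ESC p1@(1,5) p2@(1,2) p3@(1,2) p4@ESC -> at (2,0): 0 [-], cum=0
Step 4: p0@ESC p1@(1,4) p2@(1,1) p3@(1,1) p4@ESC -> at (2,0): 0 [-], cum=0
Step 5: p0@ESC p1@(1,3) p2@ESC p3@ESC p4@ESC -> at (2,0): 0 [-], cum=0
Step 6: p0@ESC p1@(1,2) p2@ESC p3@ESC p4@ESC -> at (2,0): 0 [-], cum=0
Step 7: p0@ESC p1@(1,1) p2@ESC p3@ESC p4@ESC -> at (2,0): 0 [-], cum=0
Step 8: p0@ESC p1@ESC p2@ESC p3@ESC p4@ESC -> at (2,0): 0 [-], cum=0
Total visits = 0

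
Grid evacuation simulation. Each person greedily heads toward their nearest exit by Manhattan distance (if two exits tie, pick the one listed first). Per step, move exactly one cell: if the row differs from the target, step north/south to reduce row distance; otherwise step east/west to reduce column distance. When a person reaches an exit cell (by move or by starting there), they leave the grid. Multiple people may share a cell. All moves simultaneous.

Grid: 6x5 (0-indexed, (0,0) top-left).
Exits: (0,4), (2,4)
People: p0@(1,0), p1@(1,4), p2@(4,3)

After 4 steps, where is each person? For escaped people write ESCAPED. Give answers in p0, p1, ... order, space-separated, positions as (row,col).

Step 1: p0:(1,0)->(0,0) | p1:(1,4)->(0,4)->EXIT | p2:(4,3)->(3,3)
Step 2: p0:(0,0)->(0,1) | p1:escaped | p2:(3,3)->(2,3)
Step 3: p0:(0,1)->(0,2) | p1:escaped | p2:(2,3)->(2,4)->EXIT
Step 4: p0:(0,2)->(0,3) | p1:escaped | p2:escaped

(0,3) ESCAPED ESCAPED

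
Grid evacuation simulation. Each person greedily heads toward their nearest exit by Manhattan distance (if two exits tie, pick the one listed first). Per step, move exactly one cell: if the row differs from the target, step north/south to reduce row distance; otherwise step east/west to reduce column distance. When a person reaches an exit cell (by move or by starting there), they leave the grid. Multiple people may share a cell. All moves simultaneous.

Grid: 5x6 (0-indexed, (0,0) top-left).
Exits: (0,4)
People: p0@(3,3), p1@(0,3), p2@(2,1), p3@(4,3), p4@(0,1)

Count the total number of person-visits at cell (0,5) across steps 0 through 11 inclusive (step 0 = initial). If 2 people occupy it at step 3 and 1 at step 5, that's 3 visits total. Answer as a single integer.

Answer: 0

Derivation:
Step 0: p0@(3,3) p1@(0,3) p2@(2,1) p3@(4,3) p4@(0,1) -> at (0,5): 0 [-], cum=0
Step 1: p0@(2,3) p1@ESC p2@(1,1) p3@(3,3) p4@(0,2) -> at (0,5): 0 [-], cum=0
Step 2: p0@(1,3) p1@ESC p2@(0,1) p3@(2,3) p4@(0,3) -> at (0,5): 0 [-], cum=0
Step 3: p0@(0,3) p1@ESC p2@(0,2) p3@(1,3) p4@ESC -> at (0,5): 0 [-], cum=0
Step 4: p0@ESC p1@ESC p2@(0,3) p3@(0,3) p4@ESC -> at (0,5): 0 [-], cum=0
Step 5: p0@ESC p1@ESC p2@ESC p3@ESC p4@ESC -> at (0,5): 0 [-], cum=0
Total visits = 0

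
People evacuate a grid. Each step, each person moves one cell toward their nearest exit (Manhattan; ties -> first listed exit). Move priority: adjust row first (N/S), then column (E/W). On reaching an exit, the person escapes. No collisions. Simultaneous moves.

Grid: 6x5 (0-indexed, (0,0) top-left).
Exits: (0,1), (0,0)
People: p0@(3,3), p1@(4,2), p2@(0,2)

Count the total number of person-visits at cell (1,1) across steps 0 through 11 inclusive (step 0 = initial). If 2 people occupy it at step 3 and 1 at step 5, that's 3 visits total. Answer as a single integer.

Answer: 0

Derivation:
Step 0: p0@(3,3) p1@(4,2) p2@(0,2) -> at (1,1): 0 [-], cum=0
Step 1: p0@(2,3) p1@(3,2) p2@ESC -> at (1,1): 0 [-], cum=0
Step 2: p0@(1,3) p1@(2,2) p2@ESC -> at (1,1): 0 [-], cum=0
Step 3: p0@(0,3) p1@(1,2) p2@ESC -> at (1,1): 0 [-], cum=0
Step 4: p0@(0,2) p1@(0,2) p2@ESC -> at (1,1): 0 [-], cum=0
Step 5: p0@ESC p1@ESC p2@ESC -> at (1,1): 0 [-], cum=0
Total visits = 0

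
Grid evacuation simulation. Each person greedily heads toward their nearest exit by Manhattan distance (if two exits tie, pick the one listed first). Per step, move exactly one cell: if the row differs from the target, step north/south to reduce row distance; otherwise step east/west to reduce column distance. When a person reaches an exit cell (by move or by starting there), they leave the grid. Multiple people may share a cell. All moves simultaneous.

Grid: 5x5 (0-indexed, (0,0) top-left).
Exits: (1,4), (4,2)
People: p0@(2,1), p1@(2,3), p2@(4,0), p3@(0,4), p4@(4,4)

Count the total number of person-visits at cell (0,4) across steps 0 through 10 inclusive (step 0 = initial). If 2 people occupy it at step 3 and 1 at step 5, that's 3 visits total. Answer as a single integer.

Answer: 1

Derivation:
Step 0: p0@(2,1) p1@(2,3) p2@(4,0) p3@(0,4) p4@(4,4) -> at (0,4): 1 [p3], cum=1
Step 1: p0@(3,1) p1@(1,3) p2@(4,1) p3@ESC p4@(4,3) -> at (0,4): 0 [-], cum=1
Step 2: p0@(4,1) p1@ESC p2@ESC p3@ESC p4@ESC -> at (0,4): 0 [-], cum=1
Step 3: p0@ESC p1@ESC p2@ESC p3@ESC p4@ESC -> at (0,4): 0 [-], cum=1
Total visits = 1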